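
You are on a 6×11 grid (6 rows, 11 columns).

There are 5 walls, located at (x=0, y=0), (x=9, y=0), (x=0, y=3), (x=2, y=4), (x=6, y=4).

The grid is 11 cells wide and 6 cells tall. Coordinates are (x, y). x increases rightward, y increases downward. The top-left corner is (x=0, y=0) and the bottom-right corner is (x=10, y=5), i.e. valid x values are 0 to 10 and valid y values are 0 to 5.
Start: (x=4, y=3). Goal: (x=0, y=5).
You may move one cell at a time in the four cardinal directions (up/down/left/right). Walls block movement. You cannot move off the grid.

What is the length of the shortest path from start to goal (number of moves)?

Answer: Shortest path length: 6

Derivation:
BFS from (x=4, y=3) until reaching (x=0, y=5):
  Distance 0: (x=4, y=3)
  Distance 1: (x=4, y=2), (x=3, y=3), (x=5, y=3), (x=4, y=4)
  Distance 2: (x=4, y=1), (x=3, y=2), (x=5, y=2), (x=2, y=3), (x=6, y=3), (x=3, y=4), (x=5, y=4), (x=4, y=5)
  Distance 3: (x=4, y=0), (x=3, y=1), (x=5, y=1), (x=2, y=2), (x=6, y=2), (x=1, y=3), (x=7, y=3), (x=3, y=5), (x=5, y=5)
  Distance 4: (x=3, y=0), (x=5, y=0), (x=2, y=1), (x=6, y=1), (x=1, y=2), (x=7, y=2), (x=8, y=3), (x=1, y=4), (x=7, y=4), (x=2, y=5), (x=6, y=5)
  Distance 5: (x=2, y=0), (x=6, y=0), (x=1, y=1), (x=7, y=1), (x=0, y=2), (x=8, y=2), (x=9, y=3), (x=0, y=4), (x=8, y=4), (x=1, y=5), (x=7, y=5)
  Distance 6: (x=1, y=0), (x=7, y=0), (x=0, y=1), (x=8, y=1), (x=9, y=2), (x=10, y=3), (x=9, y=4), (x=0, y=5), (x=8, y=5)  <- goal reached here
One shortest path (6 moves): (x=4, y=3) -> (x=3, y=3) -> (x=2, y=3) -> (x=1, y=3) -> (x=1, y=4) -> (x=0, y=4) -> (x=0, y=5)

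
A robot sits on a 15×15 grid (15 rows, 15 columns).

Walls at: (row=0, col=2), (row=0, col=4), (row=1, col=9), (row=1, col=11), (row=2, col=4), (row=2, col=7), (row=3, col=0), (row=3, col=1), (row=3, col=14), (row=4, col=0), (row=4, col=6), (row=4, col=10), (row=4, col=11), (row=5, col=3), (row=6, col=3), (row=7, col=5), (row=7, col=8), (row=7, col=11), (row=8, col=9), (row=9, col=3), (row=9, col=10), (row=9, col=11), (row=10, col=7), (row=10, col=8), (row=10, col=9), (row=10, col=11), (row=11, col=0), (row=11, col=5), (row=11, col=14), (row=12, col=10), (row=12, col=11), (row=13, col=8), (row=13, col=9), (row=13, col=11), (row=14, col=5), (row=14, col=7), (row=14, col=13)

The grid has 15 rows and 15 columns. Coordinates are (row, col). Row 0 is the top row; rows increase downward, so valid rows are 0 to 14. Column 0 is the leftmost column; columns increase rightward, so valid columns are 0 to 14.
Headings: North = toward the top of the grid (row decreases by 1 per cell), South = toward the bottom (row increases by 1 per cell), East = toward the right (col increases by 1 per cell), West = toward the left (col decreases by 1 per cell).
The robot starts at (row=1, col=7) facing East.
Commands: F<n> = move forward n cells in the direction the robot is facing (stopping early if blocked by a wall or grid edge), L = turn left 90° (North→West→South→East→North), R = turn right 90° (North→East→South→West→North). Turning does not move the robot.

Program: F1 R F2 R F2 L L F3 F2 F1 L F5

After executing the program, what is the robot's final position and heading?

Start: (row=1, col=7), facing East
  F1: move forward 1, now at (row=1, col=8)
  R: turn right, now facing South
  F2: move forward 2, now at (row=3, col=8)
  R: turn right, now facing West
  F2: move forward 2, now at (row=3, col=6)
  L: turn left, now facing South
  L: turn left, now facing East
  F3: move forward 3, now at (row=3, col=9)
  F2: move forward 2, now at (row=3, col=11)
  F1: move forward 1, now at (row=3, col=12)
  L: turn left, now facing North
  F5: move forward 3/5 (blocked), now at (row=0, col=12)
Final: (row=0, col=12), facing North

Answer: Final position: (row=0, col=12), facing North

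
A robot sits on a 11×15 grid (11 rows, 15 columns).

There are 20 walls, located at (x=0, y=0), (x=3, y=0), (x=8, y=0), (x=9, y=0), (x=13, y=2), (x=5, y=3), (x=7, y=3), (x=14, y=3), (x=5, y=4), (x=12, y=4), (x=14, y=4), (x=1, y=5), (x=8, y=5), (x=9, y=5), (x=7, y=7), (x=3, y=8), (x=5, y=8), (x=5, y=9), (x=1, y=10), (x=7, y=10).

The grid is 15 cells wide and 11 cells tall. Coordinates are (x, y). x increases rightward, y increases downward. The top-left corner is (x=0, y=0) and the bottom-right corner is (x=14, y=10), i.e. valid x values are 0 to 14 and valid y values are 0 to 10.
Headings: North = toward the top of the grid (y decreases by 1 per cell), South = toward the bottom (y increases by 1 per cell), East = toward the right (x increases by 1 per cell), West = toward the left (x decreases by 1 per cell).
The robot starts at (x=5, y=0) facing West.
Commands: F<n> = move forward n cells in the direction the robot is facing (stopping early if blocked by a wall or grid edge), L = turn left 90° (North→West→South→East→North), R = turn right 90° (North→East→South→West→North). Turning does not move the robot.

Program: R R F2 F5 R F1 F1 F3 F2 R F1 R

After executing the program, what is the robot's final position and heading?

Start: (x=5, y=0), facing West
  R: turn right, now facing North
  R: turn right, now facing East
  F2: move forward 2, now at (x=7, y=0)
  F5: move forward 0/5 (blocked), now at (x=7, y=0)
  R: turn right, now facing South
  F1: move forward 1, now at (x=7, y=1)
  F1: move forward 1, now at (x=7, y=2)
  F3: move forward 0/3 (blocked), now at (x=7, y=2)
  F2: move forward 0/2 (blocked), now at (x=7, y=2)
  R: turn right, now facing West
  F1: move forward 1, now at (x=6, y=2)
  R: turn right, now facing North
Final: (x=6, y=2), facing North

Answer: Final position: (x=6, y=2), facing North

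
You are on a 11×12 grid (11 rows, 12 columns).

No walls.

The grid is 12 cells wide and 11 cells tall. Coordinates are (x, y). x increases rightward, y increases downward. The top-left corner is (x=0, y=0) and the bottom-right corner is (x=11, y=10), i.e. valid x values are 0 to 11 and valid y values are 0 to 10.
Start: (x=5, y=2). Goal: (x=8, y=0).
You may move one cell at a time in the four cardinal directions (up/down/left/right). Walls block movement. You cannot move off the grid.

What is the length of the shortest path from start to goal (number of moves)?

BFS from (x=5, y=2) until reaching (x=8, y=0):
  Distance 0: (x=5, y=2)
  Distance 1: (x=5, y=1), (x=4, y=2), (x=6, y=2), (x=5, y=3)
  Distance 2: (x=5, y=0), (x=4, y=1), (x=6, y=1), (x=3, y=2), (x=7, y=2), (x=4, y=3), (x=6, y=3), (x=5, y=4)
  Distance 3: (x=4, y=0), (x=6, y=0), (x=3, y=1), (x=7, y=1), (x=2, y=2), (x=8, y=2), (x=3, y=3), (x=7, y=3), (x=4, y=4), (x=6, y=4), (x=5, y=5)
  Distance 4: (x=3, y=0), (x=7, y=0), (x=2, y=1), (x=8, y=1), (x=1, y=2), (x=9, y=2), (x=2, y=3), (x=8, y=3), (x=3, y=4), (x=7, y=4), (x=4, y=5), (x=6, y=5), (x=5, y=6)
  Distance 5: (x=2, y=0), (x=8, y=0), (x=1, y=1), (x=9, y=1), (x=0, y=2), (x=10, y=2), (x=1, y=3), (x=9, y=3), (x=2, y=4), (x=8, y=4), (x=3, y=5), (x=7, y=5), (x=4, y=6), (x=6, y=6), (x=5, y=7)  <- goal reached here
One shortest path (5 moves): (x=5, y=2) -> (x=6, y=2) -> (x=7, y=2) -> (x=8, y=2) -> (x=8, y=1) -> (x=8, y=0)

Answer: Shortest path length: 5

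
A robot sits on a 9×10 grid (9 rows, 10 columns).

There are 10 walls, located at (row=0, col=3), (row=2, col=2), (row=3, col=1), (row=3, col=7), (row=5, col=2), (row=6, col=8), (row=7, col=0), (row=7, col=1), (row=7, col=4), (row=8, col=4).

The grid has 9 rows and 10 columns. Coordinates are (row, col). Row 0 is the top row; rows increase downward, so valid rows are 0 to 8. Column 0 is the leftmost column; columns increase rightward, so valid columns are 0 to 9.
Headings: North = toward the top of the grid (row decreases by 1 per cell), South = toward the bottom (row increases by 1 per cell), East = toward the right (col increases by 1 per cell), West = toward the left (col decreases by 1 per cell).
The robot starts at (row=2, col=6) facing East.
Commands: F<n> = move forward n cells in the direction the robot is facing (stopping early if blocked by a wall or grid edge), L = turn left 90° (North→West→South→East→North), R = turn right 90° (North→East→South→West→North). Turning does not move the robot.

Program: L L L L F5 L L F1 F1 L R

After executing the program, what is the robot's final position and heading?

Answer: Final position: (row=2, col=7), facing West

Derivation:
Start: (row=2, col=6), facing East
  L: turn left, now facing North
  L: turn left, now facing West
  L: turn left, now facing South
  L: turn left, now facing East
  F5: move forward 3/5 (blocked), now at (row=2, col=9)
  L: turn left, now facing North
  L: turn left, now facing West
  F1: move forward 1, now at (row=2, col=8)
  F1: move forward 1, now at (row=2, col=7)
  L: turn left, now facing South
  R: turn right, now facing West
Final: (row=2, col=7), facing West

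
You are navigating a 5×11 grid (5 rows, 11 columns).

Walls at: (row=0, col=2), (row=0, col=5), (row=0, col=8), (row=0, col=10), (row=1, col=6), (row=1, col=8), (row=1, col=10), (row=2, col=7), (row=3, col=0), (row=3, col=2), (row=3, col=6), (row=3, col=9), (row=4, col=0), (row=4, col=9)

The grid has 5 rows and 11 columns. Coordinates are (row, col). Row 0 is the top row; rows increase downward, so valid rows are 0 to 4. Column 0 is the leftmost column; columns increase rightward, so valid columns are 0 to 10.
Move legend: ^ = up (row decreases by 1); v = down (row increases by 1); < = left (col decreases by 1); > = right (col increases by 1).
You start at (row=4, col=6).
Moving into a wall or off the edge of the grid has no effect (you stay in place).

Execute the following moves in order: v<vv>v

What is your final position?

Start: (row=4, col=6)
  v (down): blocked, stay at (row=4, col=6)
  < (left): (row=4, col=6) -> (row=4, col=5)
  v (down): blocked, stay at (row=4, col=5)
  v (down): blocked, stay at (row=4, col=5)
  > (right): (row=4, col=5) -> (row=4, col=6)
  v (down): blocked, stay at (row=4, col=6)
Final: (row=4, col=6)

Answer: Final position: (row=4, col=6)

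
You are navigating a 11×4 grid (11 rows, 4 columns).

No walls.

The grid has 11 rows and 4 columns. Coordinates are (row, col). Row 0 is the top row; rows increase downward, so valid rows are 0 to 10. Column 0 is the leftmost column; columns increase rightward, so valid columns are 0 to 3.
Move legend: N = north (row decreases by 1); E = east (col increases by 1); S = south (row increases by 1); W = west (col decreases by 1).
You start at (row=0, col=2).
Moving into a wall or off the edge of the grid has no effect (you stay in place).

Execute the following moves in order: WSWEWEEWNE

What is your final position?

Start: (row=0, col=2)
  W (west): (row=0, col=2) -> (row=0, col=1)
  S (south): (row=0, col=1) -> (row=1, col=1)
  W (west): (row=1, col=1) -> (row=1, col=0)
  E (east): (row=1, col=0) -> (row=1, col=1)
  W (west): (row=1, col=1) -> (row=1, col=0)
  E (east): (row=1, col=0) -> (row=1, col=1)
  E (east): (row=1, col=1) -> (row=1, col=2)
  W (west): (row=1, col=2) -> (row=1, col=1)
  N (north): (row=1, col=1) -> (row=0, col=1)
  E (east): (row=0, col=1) -> (row=0, col=2)
Final: (row=0, col=2)

Answer: Final position: (row=0, col=2)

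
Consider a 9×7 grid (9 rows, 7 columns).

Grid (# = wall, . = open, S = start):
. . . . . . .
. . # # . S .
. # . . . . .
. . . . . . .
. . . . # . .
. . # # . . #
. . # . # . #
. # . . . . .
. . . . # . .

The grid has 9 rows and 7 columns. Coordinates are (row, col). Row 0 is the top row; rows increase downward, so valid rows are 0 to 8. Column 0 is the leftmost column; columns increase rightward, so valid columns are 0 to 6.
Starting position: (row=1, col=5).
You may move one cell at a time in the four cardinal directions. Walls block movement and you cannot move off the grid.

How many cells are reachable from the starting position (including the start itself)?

BFS flood-fill from (row=1, col=5):
  Distance 0: (row=1, col=5)
  Distance 1: (row=0, col=5), (row=1, col=4), (row=1, col=6), (row=2, col=5)
  Distance 2: (row=0, col=4), (row=0, col=6), (row=2, col=4), (row=2, col=6), (row=3, col=5)
  Distance 3: (row=0, col=3), (row=2, col=3), (row=3, col=4), (row=3, col=6), (row=4, col=5)
  Distance 4: (row=0, col=2), (row=2, col=2), (row=3, col=3), (row=4, col=6), (row=5, col=5)
  Distance 5: (row=0, col=1), (row=3, col=2), (row=4, col=3), (row=5, col=4), (row=6, col=5)
  Distance 6: (row=0, col=0), (row=1, col=1), (row=3, col=1), (row=4, col=2), (row=7, col=5)
  Distance 7: (row=1, col=0), (row=3, col=0), (row=4, col=1), (row=7, col=4), (row=7, col=6), (row=8, col=5)
  Distance 8: (row=2, col=0), (row=4, col=0), (row=5, col=1), (row=7, col=3), (row=8, col=6)
  Distance 9: (row=5, col=0), (row=6, col=1), (row=6, col=3), (row=7, col=2), (row=8, col=3)
  Distance 10: (row=6, col=0), (row=8, col=2)
  Distance 11: (row=7, col=0), (row=8, col=1)
  Distance 12: (row=8, col=0)
Total reachable: 51 (grid has 51 open cells total)

Answer: Reachable cells: 51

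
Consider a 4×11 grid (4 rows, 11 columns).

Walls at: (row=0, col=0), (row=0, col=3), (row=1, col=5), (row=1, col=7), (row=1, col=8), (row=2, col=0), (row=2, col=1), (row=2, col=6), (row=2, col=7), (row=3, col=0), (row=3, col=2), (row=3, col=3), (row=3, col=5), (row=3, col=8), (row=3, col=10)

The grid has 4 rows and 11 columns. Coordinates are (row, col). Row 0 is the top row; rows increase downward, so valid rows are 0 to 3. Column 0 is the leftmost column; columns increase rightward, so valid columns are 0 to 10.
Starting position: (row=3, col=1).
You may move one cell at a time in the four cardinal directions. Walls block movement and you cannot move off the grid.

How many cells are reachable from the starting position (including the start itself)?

BFS flood-fill from (row=3, col=1):
  Distance 0: (row=3, col=1)
Total reachable: 1 (grid has 29 open cells total)

Answer: Reachable cells: 1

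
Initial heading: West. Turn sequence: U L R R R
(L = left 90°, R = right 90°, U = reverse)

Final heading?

Start: West
  U (U-turn (180°)) -> East
  L (left (90° counter-clockwise)) -> North
  R (right (90° clockwise)) -> East
  R (right (90° clockwise)) -> South
  R (right (90° clockwise)) -> West
Final: West

Answer: Final heading: West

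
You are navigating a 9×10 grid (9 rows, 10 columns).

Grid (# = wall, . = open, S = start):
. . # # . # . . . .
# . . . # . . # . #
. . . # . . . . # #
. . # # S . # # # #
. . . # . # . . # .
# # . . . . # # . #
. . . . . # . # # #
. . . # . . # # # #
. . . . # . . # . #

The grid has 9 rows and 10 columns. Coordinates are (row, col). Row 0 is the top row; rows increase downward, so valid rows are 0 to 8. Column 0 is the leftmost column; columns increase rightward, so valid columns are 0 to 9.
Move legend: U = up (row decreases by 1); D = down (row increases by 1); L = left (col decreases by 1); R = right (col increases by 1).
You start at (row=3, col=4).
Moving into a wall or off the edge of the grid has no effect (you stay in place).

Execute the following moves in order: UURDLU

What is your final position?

Start: (row=3, col=4)
  U (up): (row=3, col=4) -> (row=2, col=4)
  U (up): blocked, stay at (row=2, col=4)
  R (right): (row=2, col=4) -> (row=2, col=5)
  D (down): (row=2, col=5) -> (row=3, col=5)
  L (left): (row=3, col=5) -> (row=3, col=4)
  U (up): (row=3, col=4) -> (row=2, col=4)
Final: (row=2, col=4)

Answer: Final position: (row=2, col=4)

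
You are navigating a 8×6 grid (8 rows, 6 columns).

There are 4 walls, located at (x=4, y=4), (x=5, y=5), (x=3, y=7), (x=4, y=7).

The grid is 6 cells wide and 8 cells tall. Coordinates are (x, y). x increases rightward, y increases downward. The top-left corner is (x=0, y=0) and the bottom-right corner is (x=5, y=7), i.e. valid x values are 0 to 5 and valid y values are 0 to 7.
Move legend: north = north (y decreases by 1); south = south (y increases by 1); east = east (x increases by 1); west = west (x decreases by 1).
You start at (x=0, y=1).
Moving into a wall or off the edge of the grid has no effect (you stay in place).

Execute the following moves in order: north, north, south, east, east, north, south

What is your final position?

Start: (x=0, y=1)
  north (north): (x=0, y=1) -> (x=0, y=0)
  north (north): blocked, stay at (x=0, y=0)
  south (south): (x=0, y=0) -> (x=0, y=1)
  east (east): (x=0, y=1) -> (x=1, y=1)
  east (east): (x=1, y=1) -> (x=2, y=1)
  north (north): (x=2, y=1) -> (x=2, y=0)
  south (south): (x=2, y=0) -> (x=2, y=1)
Final: (x=2, y=1)

Answer: Final position: (x=2, y=1)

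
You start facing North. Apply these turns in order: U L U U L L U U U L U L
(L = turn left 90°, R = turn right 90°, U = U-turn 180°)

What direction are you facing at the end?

Answer: Final heading: East

Derivation:
Start: North
  U (U-turn (180°)) -> South
  L (left (90° counter-clockwise)) -> East
  U (U-turn (180°)) -> West
  U (U-turn (180°)) -> East
  L (left (90° counter-clockwise)) -> North
  L (left (90° counter-clockwise)) -> West
  U (U-turn (180°)) -> East
  U (U-turn (180°)) -> West
  U (U-turn (180°)) -> East
  L (left (90° counter-clockwise)) -> North
  U (U-turn (180°)) -> South
  L (left (90° counter-clockwise)) -> East
Final: East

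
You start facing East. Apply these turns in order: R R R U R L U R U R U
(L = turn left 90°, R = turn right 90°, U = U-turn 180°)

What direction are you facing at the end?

Start: East
  R (right (90° clockwise)) -> South
  R (right (90° clockwise)) -> West
  R (right (90° clockwise)) -> North
  U (U-turn (180°)) -> South
  R (right (90° clockwise)) -> West
  L (left (90° counter-clockwise)) -> South
  U (U-turn (180°)) -> North
  R (right (90° clockwise)) -> East
  U (U-turn (180°)) -> West
  R (right (90° clockwise)) -> North
  U (U-turn (180°)) -> South
Final: South

Answer: Final heading: South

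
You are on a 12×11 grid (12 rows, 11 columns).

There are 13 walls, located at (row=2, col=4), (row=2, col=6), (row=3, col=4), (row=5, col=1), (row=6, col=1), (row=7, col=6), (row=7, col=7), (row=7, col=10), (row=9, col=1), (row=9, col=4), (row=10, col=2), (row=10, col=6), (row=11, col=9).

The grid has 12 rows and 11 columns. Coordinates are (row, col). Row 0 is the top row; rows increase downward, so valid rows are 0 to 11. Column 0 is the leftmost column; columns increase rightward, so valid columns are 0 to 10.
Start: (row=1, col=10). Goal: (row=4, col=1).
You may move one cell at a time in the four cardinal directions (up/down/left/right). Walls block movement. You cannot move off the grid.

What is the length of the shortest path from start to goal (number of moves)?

BFS from (row=1, col=10) until reaching (row=4, col=1):
  Distance 0: (row=1, col=10)
  Distance 1: (row=0, col=10), (row=1, col=9), (row=2, col=10)
  Distance 2: (row=0, col=9), (row=1, col=8), (row=2, col=9), (row=3, col=10)
  Distance 3: (row=0, col=8), (row=1, col=7), (row=2, col=8), (row=3, col=9), (row=4, col=10)
  Distance 4: (row=0, col=7), (row=1, col=6), (row=2, col=7), (row=3, col=8), (row=4, col=9), (row=5, col=10)
  Distance 5: (row=0, col=6), (row=1, col=5), (row=3, col=7), (row=4, col=8), (row=5, col=9), (row=6, col=10)
  Distance 6: (row=0, col=5), (row=1, col=4), (row=2, col=5), (row=3, col=6), (row=4, col=7), (row=5, col=8), (row=6, col=9)
  Distance 7: (row=0, col=4), (row=1, col=3), (row=3, col=5), (row=4, col=6), (row=5, col=7), (row=6, col=8), (row=7, col=9)
  Distance 8: (row=0, col=3), (row=1, col=2), (row=2, col=3), (row=4, col=5), (row=5, col=6), (row=6, col=7), (row=7, col=8), (row=8, col=9)
  Distance 9: (row=0, col=2), (row=1, col=1), (row=2, col=2), (row=3, col=3), (row=4, col=4), (row=5, col=5), (row=6, col=6), (row=8, col=8), (row=8, col=10), (row=9, col=9)
  Distance 10: (row=0, col=1), (row=1, col=0), (row=2, col=1), (row=3, col=2), (row=4, col=3), (row=5, col=4), (row=6, col=5), (row=8, col=7), (row=9, col=8), (row=9, col=10), (row=10, col=9)
  Distance 11: (row=0, col=0), (row=2, col=0), (row=3, col=1), (row=4, col=2), (row=5, col=3), (row=6, col=4), (row=7, col=5), (row=8, col=6), (row=9, col=7), (row=10, col=8), (row=10, col=10)
  Distance 12: (row=3, col=0), (row=4, col=1), (row=5, col=2), (row=6, col=3), (row=7, col=4), (row=8, col=5), (row=9, col=6), (row=10, col=7), (row=11, col=8), (row=11, col=10)  <- goal reached here
One shortest path (12 moves): (row=1, col=10) -> (row=1, col=9) -> (row=1, col=8) -> (row=1, col=7) -> (row=1, col=6) -> (row=1, col=5) -> (row=1, col=4) -> (row=1, col=3) -> (row=1, col=2) -> (row=1, col=1) -> (row=2, col=1) -> (row=3, col=1) -> (row=4, col=1)

Answer: Shortest path length: 12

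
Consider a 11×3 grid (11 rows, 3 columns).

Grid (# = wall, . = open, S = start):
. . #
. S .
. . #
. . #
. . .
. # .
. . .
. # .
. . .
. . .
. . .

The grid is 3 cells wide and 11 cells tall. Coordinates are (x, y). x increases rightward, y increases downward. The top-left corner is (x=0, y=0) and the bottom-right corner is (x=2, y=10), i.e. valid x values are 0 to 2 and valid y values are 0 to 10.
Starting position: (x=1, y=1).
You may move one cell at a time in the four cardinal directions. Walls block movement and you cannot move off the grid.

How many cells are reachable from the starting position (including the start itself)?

BFS flood-fill from (x=1, y=1):
  Distance 0: (x=1, y=1)
  Distance 1: (x=1, y=0), (x=0, y=1), (x=2, y=1), (x=1, y=2)
  Distance 2: (x=0, y=0), (x=0, y=2), (x=1, y=3)
  Distance 3: (x=0, y=3), (x=1, y=4)
  Distance 4: (x=0, y=4), (x=2, y=4)
  Distance 5: (x=0, y=5), (x=2, y=5)
  Distance 6: (x=0, y=6), (x=2, y=6)
  Distance 7: (x=1, y=6), (x=0, y=7), (x=2, y=7)
  Distance 8: (x=0, y=8), (x=2, y=8)
  Distance 9: (x=1, y=8), (x=0, y=9), (x=2, y=9)
  Distance 10: (x=1, y=9), (x=0, y=10), (x=2, y=10)
  Distance 11: (x=1, y=10)
Total reachable: 28 (grid has 28 open cells total)

Answer: Reachable cells: 28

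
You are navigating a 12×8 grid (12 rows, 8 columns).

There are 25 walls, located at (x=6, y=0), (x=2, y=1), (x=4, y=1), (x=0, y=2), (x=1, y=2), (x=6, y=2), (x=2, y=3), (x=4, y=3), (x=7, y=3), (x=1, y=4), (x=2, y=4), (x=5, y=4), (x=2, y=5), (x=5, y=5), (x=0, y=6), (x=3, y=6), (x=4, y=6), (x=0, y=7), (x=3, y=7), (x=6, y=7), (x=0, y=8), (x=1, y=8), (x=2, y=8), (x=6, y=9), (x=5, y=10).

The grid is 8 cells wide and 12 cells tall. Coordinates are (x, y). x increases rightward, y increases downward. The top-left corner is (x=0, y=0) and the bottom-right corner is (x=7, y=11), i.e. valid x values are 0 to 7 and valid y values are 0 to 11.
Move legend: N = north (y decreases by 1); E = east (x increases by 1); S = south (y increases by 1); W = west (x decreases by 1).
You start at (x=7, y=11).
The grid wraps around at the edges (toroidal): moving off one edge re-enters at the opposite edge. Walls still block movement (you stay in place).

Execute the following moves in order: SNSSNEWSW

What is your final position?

Start: (x=7, y=11)
  S (south): (x=7, y=11) -> (x=7, y=0)
  N (north): (x=7, y=0) -> (x=7, y=11)
  S (south): (x=7, y=11) -> (x=7, y=0)
  S (south): (x=7, y=0) -> (x=7, y=1)
  N (north): (x=7, y=1) -> (x=7, y=0)
  E (east): (x=7, y=0) -> (x=0, y=0)
  W (west): (x=0, y=0) -> (x=7, y=0)
  S (south): (x=7, y=0) -> (x=7, y=1)
  W (west): (x=7, y=1) -> (x=6, y=1)
Final: (x=6, y=1)

Answer: Final position: (x=6, y=1)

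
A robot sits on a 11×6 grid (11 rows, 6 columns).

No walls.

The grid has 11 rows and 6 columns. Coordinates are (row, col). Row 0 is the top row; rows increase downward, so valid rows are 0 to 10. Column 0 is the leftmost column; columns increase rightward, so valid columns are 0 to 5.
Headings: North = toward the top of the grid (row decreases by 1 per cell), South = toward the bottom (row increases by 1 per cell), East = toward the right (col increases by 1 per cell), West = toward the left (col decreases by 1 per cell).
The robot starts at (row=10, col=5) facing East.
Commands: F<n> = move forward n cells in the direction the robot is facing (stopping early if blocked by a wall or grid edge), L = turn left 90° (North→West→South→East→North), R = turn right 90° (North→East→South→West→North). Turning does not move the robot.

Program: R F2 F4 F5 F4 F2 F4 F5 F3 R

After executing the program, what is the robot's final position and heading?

Answer: Final position: (row=10, col=5), facing West

Derivation:
Start: (row=10, col=5), facing East
  R: turn right, now facing South
  F2: move forward 0/2 (blocked), now at (row=10, col=5)
  F4: move forward 0/4 (blocked), now at (row=10, col=5)
  F5: move forward 0/5 (blocked), now at (row=10, col=5)
  F4: move forward 0/4 (blocked), now at (row=10, col=5)
  F2: move forward 0/2 (blocked), now at (row=10, col=5)
  F4: move forward 0/4 (blocked), now at (row=10, col=5)
  F5: move forward 0/5 (blocked), now at (row=10, col=5)
  F3: move forward 0/3 (blocked), now at (row=10, col=5)
  R: turn right, now facing West
Final: (row=10, col=5), facing West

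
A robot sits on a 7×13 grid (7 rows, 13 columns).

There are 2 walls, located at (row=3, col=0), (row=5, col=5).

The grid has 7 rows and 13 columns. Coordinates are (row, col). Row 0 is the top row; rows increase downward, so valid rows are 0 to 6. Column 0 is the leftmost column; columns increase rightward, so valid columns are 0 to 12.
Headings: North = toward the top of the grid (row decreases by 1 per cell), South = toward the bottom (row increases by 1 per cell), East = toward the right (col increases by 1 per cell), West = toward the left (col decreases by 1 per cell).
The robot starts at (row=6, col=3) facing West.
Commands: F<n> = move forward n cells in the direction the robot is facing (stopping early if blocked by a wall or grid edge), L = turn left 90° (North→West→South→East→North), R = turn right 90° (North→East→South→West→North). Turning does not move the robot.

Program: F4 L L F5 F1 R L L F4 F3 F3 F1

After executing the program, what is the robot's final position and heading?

Start: (row=6, col=3), facing West
  F4: move forward 3/4 (blocked), now at (row=6, col=0)
  L: turn left, now facing South
  L: turn left, now facing East
  F5: move forward 5, now at (row=6, col=5)
  F1: move forward 1, now at (row=6, col=6)
  R: turn right, now facing South
  L: turn left, now facing East
  L: turn left, now facing North
  F4: move forward 4, now at (row=2, col=6)
  F3: move forward 2/3 (blocked), now at (row=0, col=6)
  F3: move forward 0/3 (blocked), now at (row=0, col=6)
  F1: move forward 0/1 (blocked), now at (row=0, col=6)
Final: (row=0, col=6), facing North

Answer: Final position: (row=0, col=6), facing North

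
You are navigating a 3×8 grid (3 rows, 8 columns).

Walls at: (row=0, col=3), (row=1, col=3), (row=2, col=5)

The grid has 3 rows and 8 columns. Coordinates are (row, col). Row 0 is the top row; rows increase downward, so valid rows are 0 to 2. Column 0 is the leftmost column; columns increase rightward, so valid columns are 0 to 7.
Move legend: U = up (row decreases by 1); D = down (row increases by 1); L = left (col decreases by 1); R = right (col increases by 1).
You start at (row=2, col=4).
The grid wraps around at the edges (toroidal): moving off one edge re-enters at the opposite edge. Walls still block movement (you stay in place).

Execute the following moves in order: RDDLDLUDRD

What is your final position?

Start: (row=2, col=4)
  R (right): blocked, stay at (row=2, col=4)
  D (down): (row=2, col=4) -> (row=0, col=4)
  D (down): (row=0, col=4) -> (row=1, col=4)
  L (left): blocked, stay at (row=1, col=4)
  D (down): (row=1, col=4) -> (row=2, col=4)
  L (left): (row=2, col=4) -> (row=2, col=3)
  U (up): blocked, stay at (row=2, col=3)
  D (down): blocked, stay at (row=2, col=3)
  R (right): (row=2, col=3) -> (row=2, col=4)
  D (down): (row=2, col=4) -> (row=0, col=4)
Final: (row=0, col=4)

Answer: Final position: (row=0, col=4)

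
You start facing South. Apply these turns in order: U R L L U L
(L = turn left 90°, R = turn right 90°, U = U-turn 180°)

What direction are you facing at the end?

Answer: Final heading: North

Derivation:
Start: South
  U (U-turn (180°)) -> North
  R (right (90° clockwise)) -> East
  L (left (90° counter-clockwise)) -> North
  L (left (90° counter-clockwise)) -> West
  U (U-turn (180°)) -> East
  L (left (90° counter-clockwise)) -> North
Final: North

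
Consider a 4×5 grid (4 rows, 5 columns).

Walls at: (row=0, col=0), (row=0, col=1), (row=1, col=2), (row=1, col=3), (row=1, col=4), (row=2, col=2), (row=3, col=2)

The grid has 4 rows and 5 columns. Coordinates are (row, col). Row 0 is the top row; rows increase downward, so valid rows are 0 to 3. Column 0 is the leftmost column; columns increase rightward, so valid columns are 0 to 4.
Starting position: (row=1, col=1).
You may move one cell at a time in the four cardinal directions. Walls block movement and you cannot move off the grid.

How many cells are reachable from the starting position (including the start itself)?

BFS flood-fill from (row=1, col=1):
  Distance 0: (row=1, col=1)
  Distance 1: (row=1, col=0), (row=2, col=1)
  Distance 2: (row=2, col=0), (row=3, col=1)
  Distance 3: (row=3, col=0)
Total reachable: 6 (grid has 13 open cells total)

Answer: Reachable cells: 6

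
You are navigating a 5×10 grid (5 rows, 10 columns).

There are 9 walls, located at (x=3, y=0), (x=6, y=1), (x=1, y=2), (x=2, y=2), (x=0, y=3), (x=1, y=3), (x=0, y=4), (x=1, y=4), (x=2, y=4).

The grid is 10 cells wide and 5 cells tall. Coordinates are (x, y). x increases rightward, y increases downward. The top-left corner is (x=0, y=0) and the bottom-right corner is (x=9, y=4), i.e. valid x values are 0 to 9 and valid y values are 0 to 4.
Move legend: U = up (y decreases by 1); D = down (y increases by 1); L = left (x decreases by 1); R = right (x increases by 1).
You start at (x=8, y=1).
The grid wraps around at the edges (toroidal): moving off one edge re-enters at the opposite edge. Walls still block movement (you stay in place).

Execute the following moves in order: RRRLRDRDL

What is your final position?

Answer: Final position: (x=1, y=1)

Derivation:
Start: (x=8, y=1)
  R (right): (x=8, y=1) -> (x=9, y=1)
  R (right): (x=9, y=1) -> (x=0, y=1)
  R (right): (x=0, y=1) -> (x=1, y=1)
  L (left): (x=1, y=1) -> (x=0, y=1)
  R (right): (x=0, y=1) -> (x=1, y=1)
  D (down): blocked, stay at (x=1, y=1)
  R (right): (x=1, y=1) -> (x=2, y=1)
  D (down): blocked, stay at (x=2, y=1)
  L (left): (x=2, y=1) -> (x=1, y=1)
Final: (x=1, y=1)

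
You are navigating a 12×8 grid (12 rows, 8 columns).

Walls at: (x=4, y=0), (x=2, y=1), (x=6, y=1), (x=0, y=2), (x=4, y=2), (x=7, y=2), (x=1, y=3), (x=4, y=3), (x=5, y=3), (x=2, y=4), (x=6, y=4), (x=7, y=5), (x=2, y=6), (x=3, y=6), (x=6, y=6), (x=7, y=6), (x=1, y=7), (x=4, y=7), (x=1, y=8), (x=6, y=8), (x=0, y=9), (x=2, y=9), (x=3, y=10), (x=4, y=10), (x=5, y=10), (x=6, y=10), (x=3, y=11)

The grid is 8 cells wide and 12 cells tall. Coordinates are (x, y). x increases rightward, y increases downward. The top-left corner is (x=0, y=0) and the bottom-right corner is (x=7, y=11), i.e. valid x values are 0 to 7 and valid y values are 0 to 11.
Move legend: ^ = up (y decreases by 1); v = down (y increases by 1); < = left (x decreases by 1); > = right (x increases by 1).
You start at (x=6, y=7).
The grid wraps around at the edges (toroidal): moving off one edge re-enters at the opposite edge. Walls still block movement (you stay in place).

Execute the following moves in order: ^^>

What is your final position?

Start: (x=6, y=7)
  ^ (up): blocked, stay at (x=6, y=7)
  ^ (up): blocked, stay at (x=6, y=7)
  > (right): (x=6, y=7) -> (x=7, y=7)
Final: (x=7, y=7)

Answer: Final position: (x=7, y=7)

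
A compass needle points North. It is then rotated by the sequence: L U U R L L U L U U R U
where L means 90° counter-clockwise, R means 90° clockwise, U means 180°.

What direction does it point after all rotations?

Answer: Final heading: South

Derivation:
Start: North
  L (left (90° counter-clockwise)) -> West
  U (U-turn (180°)) -> East
  U (U-turn (180°)) -> West
  R (right (90° clockwise)) -> North
  L (left (90° counter-clockwise)) -> West
  L (left (90° counter-clockwise)) -> South
  U (U-turn (180°)) -> North
  L (left (90° counter-clockwise)) -> West
  U (U-turn (180°)) -> East
  U (U-turn (180°)) -> West
  R (right (90° clockwise)) -> North
  U (U-turn (180°)) -> South
Final: South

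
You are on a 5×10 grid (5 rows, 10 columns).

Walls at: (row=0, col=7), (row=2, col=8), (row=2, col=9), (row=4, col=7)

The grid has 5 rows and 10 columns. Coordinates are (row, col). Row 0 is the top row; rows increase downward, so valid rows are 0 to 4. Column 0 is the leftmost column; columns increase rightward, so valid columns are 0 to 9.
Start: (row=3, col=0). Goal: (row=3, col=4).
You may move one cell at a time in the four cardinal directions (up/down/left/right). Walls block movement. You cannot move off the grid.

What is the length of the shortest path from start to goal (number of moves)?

BFS from (row=3, col=0) until reaching (row=3, col=4):
  Distance 0: (row=3, col=0)
  Distance 1: (row=2, col=0), (row=3, col=1), (row=4, col=0)
  Distance 2: (row=1, col=0), (row=2, col=1), (row=3, col=2), (row=4, col=1)
  Distance 3: (row=0, col=0), (row=1, col=1), (row=2, col=2), (row=3, col=3), (row=4, col=2)
  Distance 4: (row=0, col=1), (row=1, col=2), (row=2, col=3), (row=3, col=4), (row=4, col=3)  <- goal reached here
One shortest path (4 moves): (row=3, col=0) -> (row=3, col=1) -> (row=3, col=2) -> (row=3, col=3) -> (row=3, col=4)

Answer: Shortest path length: 4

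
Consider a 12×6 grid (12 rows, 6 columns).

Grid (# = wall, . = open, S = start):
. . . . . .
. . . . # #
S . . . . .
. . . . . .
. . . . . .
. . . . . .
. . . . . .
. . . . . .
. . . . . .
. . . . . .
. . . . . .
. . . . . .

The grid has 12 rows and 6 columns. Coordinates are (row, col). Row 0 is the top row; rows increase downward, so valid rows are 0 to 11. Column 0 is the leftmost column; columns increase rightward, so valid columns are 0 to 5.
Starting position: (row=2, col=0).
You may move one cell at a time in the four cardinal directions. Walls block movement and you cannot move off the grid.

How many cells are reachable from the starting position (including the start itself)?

BFS flood-fill from (row=2, col=0):
  Distance 0: (row=2, col=0)
  Distance 1: (row=1, col=0), (row=2, col=1), (row=3, col=0)
  Distance 2: (row=0, col=0), (row=1, col=1), (row=2, col=2), (row=3, col=1), (row=4, col=0)
  Distance 3: (row=0, col=1), (row=1, col=2), (row=2, col=3), (row=3, col=2), (row=4, col=1), (row=5, col=0)
  Distance 4: (row=0, col=2), (row=1, col=3), (row=2, col=4), (row=3, col=3), (row=4, col=2), (row=5, col=1), (row=6, col=0)
  Distance 5: (row=0, col=3), (row=2, col=5), (row=3, col=4), (row=4, col=3), (row=5, col=2), (row=6, col=1), (row=7, col=0)
  Distance 6: (row=0, col=4), (row=3, col=5), (row=4, col=4), (row=5, col=3), (row=6, col=2), (row=7, col=1), (row=8, col=0)
  Distance 7: (row=0, col=5), (row=4, col=5), (row=5, col=4), (row=6, col=3), (row=7, col=2), (row=8, col=1), (row=9, col=0)
  Distance 8: (row=5, col=5), (row=6, col=4), (row=7, col=3), (row=8, col=2), (row=9, col=1), (row=10, col=0)
  Distance 9: (row=6, col=5), (row=7, col=4), (row=8, col=3), (row=9, col=2), (row=10, col=1), (row=11, col=0)
  Distance 10: (row=7, col=5), (row=8, col=4), (row=9, col=3), (row=10, col=2), (row=11, col=1)
  Distance 11: (row=8, col=5), (row=9, col=4), (row=10, col=3), (row=11, col=2)
  Distance 12: (row=9, col=5), (row=10, col=4), (row=11, col=3)
  Distance 13: (row=10, col=5), (row=11, col=4)
  Distance 14: (row=11, col=5)
Total reachable: 70 (grid has 70 open cells total)

Answer: Reachable cells: 70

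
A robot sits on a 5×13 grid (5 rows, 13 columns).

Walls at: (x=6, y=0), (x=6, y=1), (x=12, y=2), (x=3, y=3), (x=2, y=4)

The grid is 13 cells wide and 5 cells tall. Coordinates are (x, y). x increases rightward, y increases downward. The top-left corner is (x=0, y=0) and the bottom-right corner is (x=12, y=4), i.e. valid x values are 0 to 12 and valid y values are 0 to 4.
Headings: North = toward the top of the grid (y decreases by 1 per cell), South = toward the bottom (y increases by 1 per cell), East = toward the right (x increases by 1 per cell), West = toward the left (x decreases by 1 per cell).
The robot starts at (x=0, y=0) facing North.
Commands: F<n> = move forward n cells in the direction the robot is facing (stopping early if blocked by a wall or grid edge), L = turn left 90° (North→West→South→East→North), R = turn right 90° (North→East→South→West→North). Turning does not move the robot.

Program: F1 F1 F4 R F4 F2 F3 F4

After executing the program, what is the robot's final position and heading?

Start: (x=0, y=0), facing North
  F1: move forward 0/1 (blocked), now at (x=0, y=0)
  F1: move forward 0/1 (blocked), now at (x=0, y=0)
  F4: move forward 0/4 (blocked), now at (x=0, y=0)
  R: turn right, now facing East
  F4: move forward 4, now at (x=4, y=0)
  F2: move forward 1/2 (blocked), now at (x=5, y=0)
  F3: move forward 0/3 (blocked), now at (x=5, y=0)
  F4: move forward 0/4 (blocked), now at (x=5, y=0)
Final: (x=5, y=0), facing East

Answer: Final position: (x=5, y=0), facing East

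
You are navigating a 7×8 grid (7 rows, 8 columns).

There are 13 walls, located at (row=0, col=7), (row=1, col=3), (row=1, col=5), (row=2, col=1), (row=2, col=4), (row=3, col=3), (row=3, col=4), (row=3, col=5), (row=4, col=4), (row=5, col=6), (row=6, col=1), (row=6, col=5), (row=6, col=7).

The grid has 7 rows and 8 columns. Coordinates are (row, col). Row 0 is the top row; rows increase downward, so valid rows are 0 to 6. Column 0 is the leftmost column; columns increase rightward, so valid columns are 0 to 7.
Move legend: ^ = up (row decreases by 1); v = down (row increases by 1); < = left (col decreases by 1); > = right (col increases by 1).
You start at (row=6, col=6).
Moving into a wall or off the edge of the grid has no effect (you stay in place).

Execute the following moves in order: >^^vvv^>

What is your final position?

Start: (row=6, col=6)
  > (right): blocked, stay at (row=6, col=6)
  ^ (up): blocked, stay at (row=6, col=6)
  ^ (up): blocked, stay at (row=6, col=6)
  [×3]v (down): blocked, stay at (row=6, col=6)
  ^ (up): blocked, stay at (row=6, col=6)
  > (right): blocked, stay at (row=6, col=6)
Final: (row=6, col=6)

Answer: Final position: (row=6, col=6)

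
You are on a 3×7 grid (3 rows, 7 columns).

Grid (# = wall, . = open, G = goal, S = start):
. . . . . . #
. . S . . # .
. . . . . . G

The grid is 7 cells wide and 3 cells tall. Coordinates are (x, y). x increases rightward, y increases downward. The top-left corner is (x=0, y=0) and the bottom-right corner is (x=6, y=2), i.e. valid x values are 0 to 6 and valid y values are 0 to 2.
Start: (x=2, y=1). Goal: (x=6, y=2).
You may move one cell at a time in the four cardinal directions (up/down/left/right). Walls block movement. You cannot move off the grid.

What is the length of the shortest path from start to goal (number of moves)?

BFS from (x=2, y=1) until reaching (x=6, y=2):
  Distance 0: (x=2, y=1)
  Distance 1: (x=2, y=0), (x=1, y=1), (x=3, y=1), (x=2, y=2)
  Distance 2: (x=1, y=0), (x=3, y=0), (x=0, y=1), (x=4, y=1), (x=1, y=2), (x=3, y=2)
  Distance 3: (x=0, y=0), (x=4, y=0), (x=0, y=2), (x=4, y=2)
  Distance 4: (x=5, y=0), (x=5, y=2)
  Distance 5: (x=6, y=2)  <- goal reached here
One shortest path (5 moves): (x=2, y=1) -> (x=3, y=1) -> (x=4, y=1) -> (x=4, y=2) -> (x=5, y=2) -> (x=6, y=2)

Answer: Shortest path length: 5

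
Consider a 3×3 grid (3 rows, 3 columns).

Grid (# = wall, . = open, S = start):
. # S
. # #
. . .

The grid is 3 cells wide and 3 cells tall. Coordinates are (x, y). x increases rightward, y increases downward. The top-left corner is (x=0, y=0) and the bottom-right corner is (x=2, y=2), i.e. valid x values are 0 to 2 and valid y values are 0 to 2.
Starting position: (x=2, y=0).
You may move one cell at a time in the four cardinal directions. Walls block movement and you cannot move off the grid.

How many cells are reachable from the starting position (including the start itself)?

Answer: Reachable cells: 1

Derivation:
BFS flood-fill from (x=2, y=0):
  Distance 0: (x=2, y=0)
Total reachable: 1 (grid has 6 open cells total)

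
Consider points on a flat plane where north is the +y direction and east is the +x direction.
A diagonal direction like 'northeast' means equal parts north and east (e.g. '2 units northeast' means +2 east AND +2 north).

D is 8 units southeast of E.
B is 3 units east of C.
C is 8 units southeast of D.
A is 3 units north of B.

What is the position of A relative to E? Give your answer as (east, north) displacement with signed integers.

Place E at the origin (east=0, north=0).
  D is 8 units southeast of E: delta (east=+8, north=-8); D at (east=8, north=-8).
  C is 8 units southeast of D: delta (east=+8, north=-8); C at (east=16, north=-16).
  B is 3 units east of C: delta (east=+3, north=+0); B at (east=19, north=-16).
  A is 3 units north of B: delta (east=+0, north=+3); A at (east=19, north=-13).
Therefore A relative to E: (east=19, north=-13).

Answer: A is at (east=19, north=-13) relative to E.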